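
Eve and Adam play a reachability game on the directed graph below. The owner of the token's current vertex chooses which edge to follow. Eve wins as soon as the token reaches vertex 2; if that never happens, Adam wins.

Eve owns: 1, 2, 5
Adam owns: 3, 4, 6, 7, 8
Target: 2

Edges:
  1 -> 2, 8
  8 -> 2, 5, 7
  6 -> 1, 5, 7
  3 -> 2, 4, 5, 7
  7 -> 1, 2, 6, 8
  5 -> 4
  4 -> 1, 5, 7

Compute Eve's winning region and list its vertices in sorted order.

A0 = {2}
A1: add {1} — 1 (Eve) has 1→2.
A2 = A1; e.g. 3 (Adam) can still go to 4. Fixed point.
Eve's winning region = {1, 2}.

1, 2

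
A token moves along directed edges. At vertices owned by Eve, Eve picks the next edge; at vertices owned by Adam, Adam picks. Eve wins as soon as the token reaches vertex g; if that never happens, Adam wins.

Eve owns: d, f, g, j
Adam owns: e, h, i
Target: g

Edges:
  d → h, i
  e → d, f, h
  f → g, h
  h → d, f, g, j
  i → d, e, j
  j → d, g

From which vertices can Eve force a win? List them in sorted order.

f, g, j

A0 = {g}
A1: add {f, j} — f (Eve) has f→g; j (Eve) has j→g.
A2 = A1; e.g. d (Eve) has no edge into A1. Fixed point.
Eve's winning region = {f, g, j}.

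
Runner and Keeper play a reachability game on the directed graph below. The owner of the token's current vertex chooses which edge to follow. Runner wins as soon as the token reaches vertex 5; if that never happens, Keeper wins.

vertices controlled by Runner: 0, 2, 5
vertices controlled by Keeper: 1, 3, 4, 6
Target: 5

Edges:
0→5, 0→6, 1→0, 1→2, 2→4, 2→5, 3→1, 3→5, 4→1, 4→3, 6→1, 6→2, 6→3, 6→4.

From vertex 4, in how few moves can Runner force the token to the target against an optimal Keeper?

4

A0 = {5}
A1: add {0, 2} — 0 (Runner) has 0→5; 2 (Runner) has 2→5.
A2: add {1} — 1 (Keeper): all of {0, 2} already in.
A3: add {3} — 3 (Keeper): all of {1, 5} already in.
A4: add {4} — 4 (Keeper): all of {1, 3} already in.
4 enters the attractor at level 4, so Runner can force the target in 4 moves from there.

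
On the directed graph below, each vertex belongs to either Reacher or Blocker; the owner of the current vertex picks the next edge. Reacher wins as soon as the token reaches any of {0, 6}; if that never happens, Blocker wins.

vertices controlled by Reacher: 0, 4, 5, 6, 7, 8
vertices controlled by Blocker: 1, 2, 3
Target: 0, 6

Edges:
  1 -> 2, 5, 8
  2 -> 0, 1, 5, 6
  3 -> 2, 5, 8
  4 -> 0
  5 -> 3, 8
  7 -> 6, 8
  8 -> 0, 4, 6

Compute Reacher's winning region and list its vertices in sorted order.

0, 4, 5, 6, 7, 8

A0 = {0, 6}
A1: add {4, 7, 8} — 4 (Reacher) has 4→0; 7 (Reacher) has 7→6; 8 (Reacher) has 8→0.
A2: add {5} — 5 (Reacher) has 5→8.
A3 = A2; e.g. 1 (Blocker) can still go to 2. Fixed point.
Reacher's winning region = {0, 4, 5, 6, 7, 8}.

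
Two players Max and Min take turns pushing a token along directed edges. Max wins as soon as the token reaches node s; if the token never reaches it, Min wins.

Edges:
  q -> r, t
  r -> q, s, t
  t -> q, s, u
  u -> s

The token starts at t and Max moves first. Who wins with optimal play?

Max

Track states (vertex, player-to-move).
A0 = {(s,Max), (s,Min)}
A1: add {(r,Max), (t,Max), (u,Max), (u,Min)}.
(t,Max) ∈ A1 ⇒ Max forces the target.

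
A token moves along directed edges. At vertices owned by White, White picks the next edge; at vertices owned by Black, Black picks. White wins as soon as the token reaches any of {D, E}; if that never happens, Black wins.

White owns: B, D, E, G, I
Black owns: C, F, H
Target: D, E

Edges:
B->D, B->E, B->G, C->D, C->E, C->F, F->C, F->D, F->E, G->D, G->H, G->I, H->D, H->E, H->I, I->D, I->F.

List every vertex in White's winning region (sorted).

A0 = {D, E}
A1: add {B, G, I} — B (White) has B→D; G (White) has G→D; I (White) has I→D.
A2: add {H} — H (Black): all of {D, E, I} already in.
A3 = A2; e.g. C (Black) can still go to F. Fixed point.
White's winning region = {B, D, E, G, H, I}.

B, D, E, G, H, I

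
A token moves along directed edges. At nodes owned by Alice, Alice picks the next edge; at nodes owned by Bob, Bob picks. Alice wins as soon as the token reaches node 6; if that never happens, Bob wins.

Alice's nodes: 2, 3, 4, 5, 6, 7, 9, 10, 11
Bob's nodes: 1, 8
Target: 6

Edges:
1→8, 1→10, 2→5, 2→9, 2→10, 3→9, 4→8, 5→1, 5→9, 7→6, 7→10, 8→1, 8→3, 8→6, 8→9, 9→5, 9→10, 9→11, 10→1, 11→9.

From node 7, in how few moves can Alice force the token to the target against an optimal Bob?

1

A0 = {6}
A1: add {7} — 7 (Alice) has 7→6.
A2 = A1; e.g. 1 (Bob) can still go to 8. Fixed point.
7 enters the attractor at level 1, so Alice can force the target in 1 move from there.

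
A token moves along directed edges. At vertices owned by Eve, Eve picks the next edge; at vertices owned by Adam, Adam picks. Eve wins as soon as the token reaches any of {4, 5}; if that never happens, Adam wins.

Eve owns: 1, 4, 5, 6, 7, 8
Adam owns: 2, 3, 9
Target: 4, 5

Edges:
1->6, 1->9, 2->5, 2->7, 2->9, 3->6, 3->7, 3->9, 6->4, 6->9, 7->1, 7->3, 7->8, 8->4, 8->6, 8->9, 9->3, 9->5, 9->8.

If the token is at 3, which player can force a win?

Adam

A0 = {4, 5}
A1: add {6, 8} — 6 (Eve) has 6→4; 8 (Eve) has 8→4.
A2: add {1, 7} — 1 (Eve) has 1→6; 7 (Eve) has 7→8.
A3 = A2; e.g. 2 (Adam) can still go to 9. Fixed point.
3 never enters the attractor, so Adam can avoid the target forever.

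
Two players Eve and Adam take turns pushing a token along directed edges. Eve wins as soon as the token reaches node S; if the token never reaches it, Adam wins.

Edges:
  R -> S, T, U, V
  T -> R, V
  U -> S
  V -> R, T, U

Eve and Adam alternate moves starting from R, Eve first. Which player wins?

Eve

Track states (vertex, player-to-move).
A0 = {(S,Eve), (S,Adam)}
A1: add {(R,Eve), (U,Eve), (U,Adam)}.
(R,Eve) ∈ A1 ⇒ Eve forces the target.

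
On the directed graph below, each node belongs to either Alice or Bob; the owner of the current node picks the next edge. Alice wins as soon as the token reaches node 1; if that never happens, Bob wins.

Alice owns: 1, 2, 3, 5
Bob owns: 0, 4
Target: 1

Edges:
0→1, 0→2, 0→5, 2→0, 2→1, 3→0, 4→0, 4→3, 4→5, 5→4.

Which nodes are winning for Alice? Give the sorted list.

A0 = {1}
A1: add {2} — 2 (Alice) has 2→1.
A2 = A1; e.g. 0 (Bob) can still go to 5. Fixed point.
Alice's winning region = {1, 2}.

1, 2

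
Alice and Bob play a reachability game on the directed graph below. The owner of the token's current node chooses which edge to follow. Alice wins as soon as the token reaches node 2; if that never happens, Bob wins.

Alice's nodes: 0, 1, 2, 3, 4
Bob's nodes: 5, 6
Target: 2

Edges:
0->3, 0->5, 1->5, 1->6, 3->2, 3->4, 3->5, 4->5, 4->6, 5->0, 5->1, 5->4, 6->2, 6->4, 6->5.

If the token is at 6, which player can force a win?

Bob

A0 = {2}
A1: add {3} — 3 (Alice) has 3→2.
A2: add {0} — 0 (Alice) has 0→3.
A3 = A2; e.g. 1 (Alice) has no edge into A2. Fixed point.
6 never enters the attractor, so Bob can avoid the target forever.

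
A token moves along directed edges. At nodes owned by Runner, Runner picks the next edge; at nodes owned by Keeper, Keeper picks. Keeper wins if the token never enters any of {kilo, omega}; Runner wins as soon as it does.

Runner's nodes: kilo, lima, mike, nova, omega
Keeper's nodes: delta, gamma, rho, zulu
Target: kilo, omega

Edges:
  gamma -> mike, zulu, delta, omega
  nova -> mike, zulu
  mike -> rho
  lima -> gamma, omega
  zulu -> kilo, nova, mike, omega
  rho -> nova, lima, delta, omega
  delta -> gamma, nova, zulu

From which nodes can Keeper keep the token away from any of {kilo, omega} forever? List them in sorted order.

A0 = {kilo, omega}
A1: add {lima} — lima (Runner) has lima→omega.
A2 = A1; e.g. gamma (Keeper) can still go to mike. Fixed point.
Runner's attractor = {kilo, lima, omega}; Keeper avoids the target exactly from the complement.

delta, gamma, mike, nova, rho, zulu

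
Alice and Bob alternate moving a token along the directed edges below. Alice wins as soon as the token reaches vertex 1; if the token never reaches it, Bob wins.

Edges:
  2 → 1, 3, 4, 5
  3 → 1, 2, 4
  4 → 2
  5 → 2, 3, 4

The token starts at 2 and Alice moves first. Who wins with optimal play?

Alice

Track states (vertex, player-to-move).
A0 = {(1,Alice), (1,Bob)}
A1: add {(2,Alice), (3,Alice)}.
(2,Alice) ∈ A1 ⇒ Alice forces the target.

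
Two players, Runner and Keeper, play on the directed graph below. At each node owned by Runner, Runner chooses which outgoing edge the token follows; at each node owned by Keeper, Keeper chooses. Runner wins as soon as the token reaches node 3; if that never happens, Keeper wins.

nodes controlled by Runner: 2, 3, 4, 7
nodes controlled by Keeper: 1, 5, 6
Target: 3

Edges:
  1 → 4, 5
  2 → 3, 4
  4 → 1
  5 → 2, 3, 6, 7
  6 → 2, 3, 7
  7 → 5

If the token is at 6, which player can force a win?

Keeper

A0 = {3}
A1: add {2} — 2 (Runner) has 2→3.
A2 = A1; e.g. 1 (Keeper) can still go to 4. Fixed point.
6 never enters the attractor, so Keeper can avoid the target forever.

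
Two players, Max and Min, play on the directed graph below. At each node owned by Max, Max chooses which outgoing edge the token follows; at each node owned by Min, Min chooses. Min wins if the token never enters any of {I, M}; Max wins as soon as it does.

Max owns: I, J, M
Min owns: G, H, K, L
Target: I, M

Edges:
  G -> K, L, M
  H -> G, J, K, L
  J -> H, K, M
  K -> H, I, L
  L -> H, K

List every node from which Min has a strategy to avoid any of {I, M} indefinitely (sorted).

G, H, K, L

A0 = {I, M}
A1: add {J} — J (Max) has J→M.
A2 = A1; e.g. G (Min) can still go to K. Fixed point.
Max's attractor = {I, J, M}; Min avoids the target exactly from the complement.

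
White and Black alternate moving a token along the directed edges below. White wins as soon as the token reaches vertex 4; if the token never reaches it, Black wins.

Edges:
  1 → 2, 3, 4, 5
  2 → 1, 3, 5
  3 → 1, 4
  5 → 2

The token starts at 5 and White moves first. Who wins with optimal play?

Track states (vertex, player-to-move).
A0 = {(4,White), (4,Black)}
A1: add {(1,White), (3,White)}.
A2: add {(3,Black)}.
A3: add {(2,White)}.
A4: add {(5,Black)}.
A5 = A4; e.g. (1,Black) stays out. (5,White) never enters ⇒ Black avoids the target.

Black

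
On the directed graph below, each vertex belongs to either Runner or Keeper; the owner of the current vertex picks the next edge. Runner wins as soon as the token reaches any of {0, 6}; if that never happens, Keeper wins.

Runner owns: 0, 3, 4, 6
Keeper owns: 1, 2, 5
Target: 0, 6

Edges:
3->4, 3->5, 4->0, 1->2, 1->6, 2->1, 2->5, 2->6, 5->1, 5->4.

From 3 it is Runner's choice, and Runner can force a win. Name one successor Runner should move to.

A0 = {0, 6}
A1: add {4} — 4 (Runner) has 4→0.
A2: add {3} — 3 (Runner) has 3→4.
A3 = A2; e.g. 1 (Keeper) can still go to 2. Fixed point.
From 3, successor 4 is in the attractor (rank 1); the other successor 5 is not.

4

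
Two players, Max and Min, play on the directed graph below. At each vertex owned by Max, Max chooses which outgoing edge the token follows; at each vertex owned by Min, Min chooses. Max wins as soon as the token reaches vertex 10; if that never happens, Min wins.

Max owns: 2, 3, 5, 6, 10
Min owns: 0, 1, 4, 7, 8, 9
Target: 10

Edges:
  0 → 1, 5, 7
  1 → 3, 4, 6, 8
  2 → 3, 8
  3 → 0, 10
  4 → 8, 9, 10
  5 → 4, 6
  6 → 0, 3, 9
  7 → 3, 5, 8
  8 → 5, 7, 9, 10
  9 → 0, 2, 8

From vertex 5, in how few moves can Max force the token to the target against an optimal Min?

3

A0 = {10}
A1: add {3} — 3 (Max) has 3→10.
A2: add {2, 6} — 2 (Max) has 2→3; 6 (Max) has 6→3.
A3: add {5} — 5 (Max) has 5→6.
A4 = A3; e.g. 0 (Min) can still go to 1. Fixed point.
5 enters the attractor at level 3, so Max can force the target in 3 moves from there.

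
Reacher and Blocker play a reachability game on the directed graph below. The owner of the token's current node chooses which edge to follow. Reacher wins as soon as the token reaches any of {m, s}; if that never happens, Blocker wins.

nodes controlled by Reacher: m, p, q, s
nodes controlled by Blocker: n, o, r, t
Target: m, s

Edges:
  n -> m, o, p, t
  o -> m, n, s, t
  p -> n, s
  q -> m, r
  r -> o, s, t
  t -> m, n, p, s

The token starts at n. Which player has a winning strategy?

A0 = {m, s}
A1: add {p, q} — p (Reacher) has p→s; q (Reacher) has q→m.
A2 = A1; e.g. n (Blocker) can still go to o. Fixed point.
n never enters the attractor, so Blocker can avoid the target forever.

Blocker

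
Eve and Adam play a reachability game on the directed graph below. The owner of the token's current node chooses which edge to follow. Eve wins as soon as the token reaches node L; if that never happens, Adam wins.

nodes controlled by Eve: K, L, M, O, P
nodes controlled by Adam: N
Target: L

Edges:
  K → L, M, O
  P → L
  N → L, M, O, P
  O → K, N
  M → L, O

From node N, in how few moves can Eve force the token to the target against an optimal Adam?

3

A0 = {L}
A1: add {K, M, P} — K (Eve) has K→L; M (Eve) has M→L; P (Eve) has P→L.
A2: add {O} — O (Eve) has O→K.
A3: add {N} — N (Adam): all of {L, M, O, P} already in.
A3 = all vertices. Fixed point.
N enters the attractor at level 3, so Eve can force the target in 3 moves from there.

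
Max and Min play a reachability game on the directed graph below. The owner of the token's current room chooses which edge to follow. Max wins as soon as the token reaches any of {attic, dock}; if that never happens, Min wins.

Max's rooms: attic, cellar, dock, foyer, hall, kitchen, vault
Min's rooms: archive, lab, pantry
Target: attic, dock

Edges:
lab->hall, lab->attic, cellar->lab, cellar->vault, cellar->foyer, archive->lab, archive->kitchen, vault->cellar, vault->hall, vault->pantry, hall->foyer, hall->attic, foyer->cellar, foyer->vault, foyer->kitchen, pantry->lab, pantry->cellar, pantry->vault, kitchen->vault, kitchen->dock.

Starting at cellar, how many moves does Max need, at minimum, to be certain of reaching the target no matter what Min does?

A0 = {attic, dock}
A1: add {hall, kitchen} — hall (Max) has hall→attic; kitchen (Max) has kitchen→dock.
A2: add {foyer, lab, vault} — lab (Min): all of {hall, attic} already in; vault (Max) has vault→hall; foyer (Max) has foyer→kitchen.
A3: add {archive, cellar} — cellar (Max) has cellar→lab; archive (Min): all of {lab, kitchen} already in.
cellar enters the attractor at level 3, so Max can force the target in 3 moves from there.

3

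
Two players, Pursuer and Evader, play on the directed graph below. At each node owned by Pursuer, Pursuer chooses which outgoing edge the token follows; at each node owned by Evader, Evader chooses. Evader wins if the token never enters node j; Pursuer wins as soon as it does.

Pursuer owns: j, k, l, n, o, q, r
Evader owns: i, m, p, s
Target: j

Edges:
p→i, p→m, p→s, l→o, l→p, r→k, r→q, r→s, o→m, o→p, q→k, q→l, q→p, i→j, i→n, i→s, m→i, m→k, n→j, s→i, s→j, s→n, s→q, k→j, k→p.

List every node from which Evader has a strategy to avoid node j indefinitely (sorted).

A0 = {j}
A1: add {k, n} — k (Pursuer) has k→j; n (Pursuer) has n→j.
A2: add {q, r} — q (Pursuer) has q→k; r (Pursuer) has r→k.
A3 = A2; e.g. i (Evader) can still go to s. Fixed point.
Pursuer's attractor = {j, k, n, q, r}; Evader avoids the target exactly from the complement.

i, l, m, o, p, s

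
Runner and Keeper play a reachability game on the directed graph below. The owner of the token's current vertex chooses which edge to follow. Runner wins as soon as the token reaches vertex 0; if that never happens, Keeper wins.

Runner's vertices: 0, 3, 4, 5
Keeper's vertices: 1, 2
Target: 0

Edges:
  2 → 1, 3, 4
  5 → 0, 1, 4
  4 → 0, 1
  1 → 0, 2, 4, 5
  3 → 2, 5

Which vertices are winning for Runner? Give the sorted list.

0, 3, 4, 5

A0 = {0}
A1: add {4, 5} — 4 (Runner) has 4→0; 5 (Runner) has 5→0.
A2: add {3} — 3 (Runner) has 3→5.
A3 = A2; e.g. 1 (Keeper) can still go to 2. Fixed point.
Runner's winning region = {0, 3, 4, 5}.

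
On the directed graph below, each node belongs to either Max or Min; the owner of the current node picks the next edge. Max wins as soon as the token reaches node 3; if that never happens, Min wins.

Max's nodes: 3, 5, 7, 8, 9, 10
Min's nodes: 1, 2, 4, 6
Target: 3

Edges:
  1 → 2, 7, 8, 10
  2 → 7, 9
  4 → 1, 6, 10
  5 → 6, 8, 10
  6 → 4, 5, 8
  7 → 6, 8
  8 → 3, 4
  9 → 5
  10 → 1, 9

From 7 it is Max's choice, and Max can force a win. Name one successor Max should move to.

8

A0 = {3}
A1: add {8} — 8 (Max) has 8→3.
A2: add {5, 7} — 5 (Max) has 5→8; 7 (Max) has 7→8.
A3: add {9} — 9 (Max) has 9→5.
A4: add {2, 10} — 2 (Min): all of {7, 9} already in; 10 (Max) has 10→9.
A5: add {1} — 1 (Min): all of {2, 7, 8, 10} already in.
A6 = A5; e.g. 4 (Min) can still go to 6. Fixed point.
From 7, successor 8 is in the attractor (rank 1); the other successor 6 is not.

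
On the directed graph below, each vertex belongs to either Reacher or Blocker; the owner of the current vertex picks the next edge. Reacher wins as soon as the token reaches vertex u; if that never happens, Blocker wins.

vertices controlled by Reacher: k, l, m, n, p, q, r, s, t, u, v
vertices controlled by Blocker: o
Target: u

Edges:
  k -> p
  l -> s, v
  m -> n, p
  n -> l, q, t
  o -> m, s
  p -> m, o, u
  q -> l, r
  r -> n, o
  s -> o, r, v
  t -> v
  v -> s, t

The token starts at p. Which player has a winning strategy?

A0 = {u}
A1: add {p} — p (Reacher) has p→u.
p ∈ A1, so Reacher can force the target.

Reacher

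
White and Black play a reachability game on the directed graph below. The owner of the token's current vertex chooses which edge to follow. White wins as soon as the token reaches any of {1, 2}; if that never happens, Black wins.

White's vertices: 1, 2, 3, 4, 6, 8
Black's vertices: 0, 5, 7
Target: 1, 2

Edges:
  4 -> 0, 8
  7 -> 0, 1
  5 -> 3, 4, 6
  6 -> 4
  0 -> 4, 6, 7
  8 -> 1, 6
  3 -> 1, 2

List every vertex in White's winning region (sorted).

A0 = {1, 2}
A1: add {3, 8} — 3 (White) has 3→1; 8 (White) has 8→1.
A2: add {4} — 4 (White) has 4→8.
A3: add {6} — 6 (White) has 6→4.
A4: add {5} — 5 (Black): all of {3, 4, 6} already in.
A5 = A4; e.g. 0 (Black) can still go to 7. Fixed point.
White's winning region = {1, 2, 3, 4, 5, 6, 8}.

1, 2, 3, 4, 5, 6, 8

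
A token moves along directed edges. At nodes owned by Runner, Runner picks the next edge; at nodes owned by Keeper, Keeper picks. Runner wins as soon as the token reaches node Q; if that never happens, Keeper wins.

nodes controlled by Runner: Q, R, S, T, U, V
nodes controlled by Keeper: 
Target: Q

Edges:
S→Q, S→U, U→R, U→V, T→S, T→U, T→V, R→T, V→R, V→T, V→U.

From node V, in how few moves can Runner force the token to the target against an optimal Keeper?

3

A0 = {Q}
A1: add {S} — S (Runner) has S→Q.
A2: add {T} — T (Runner) has T→S.
A3: add {R, V} — R (Runner) has R→T; V (Runner) has V→T.
V enters the attractor at level 3, so Runner can force the target in 3 moves from there.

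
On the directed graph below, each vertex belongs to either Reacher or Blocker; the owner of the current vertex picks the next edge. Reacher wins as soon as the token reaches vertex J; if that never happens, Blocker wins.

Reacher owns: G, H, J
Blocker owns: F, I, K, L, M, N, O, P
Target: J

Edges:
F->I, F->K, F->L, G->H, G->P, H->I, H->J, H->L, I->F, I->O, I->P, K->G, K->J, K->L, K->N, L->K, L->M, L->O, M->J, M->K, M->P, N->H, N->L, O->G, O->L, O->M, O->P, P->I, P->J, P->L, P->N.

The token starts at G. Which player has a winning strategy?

A0 = {J}
A1: add {H} — H (Reacher) has H→J.
A2: add {G} — G (Reacher) has G→H.
A3 = A2; e.g. F (Blocker) can still go to I. Fixed point.
G ∈ A2, so Reacher can force the target.

Reacher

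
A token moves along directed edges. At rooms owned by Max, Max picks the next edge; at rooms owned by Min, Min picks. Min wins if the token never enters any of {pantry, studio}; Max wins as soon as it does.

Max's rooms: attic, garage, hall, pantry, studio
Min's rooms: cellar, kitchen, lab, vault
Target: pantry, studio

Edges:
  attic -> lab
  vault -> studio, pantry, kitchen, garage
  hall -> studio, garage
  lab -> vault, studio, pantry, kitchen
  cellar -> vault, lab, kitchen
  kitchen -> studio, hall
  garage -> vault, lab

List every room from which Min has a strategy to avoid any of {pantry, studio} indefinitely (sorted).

attic, cellar, garage, lab, vault

A0 = {pantry, studio}
A1: add {hall} — hall (Max) has hall→studio.
A2: add {kitchen} — kitchen (Min): all of {studio, hall} already in.
A3 = A2; e.g. attic (Max) has no edge into A2. Fixed point.
Max's attractor = {hall, kitchen, pantry, studio}; Min avoids the target exactly from the complement.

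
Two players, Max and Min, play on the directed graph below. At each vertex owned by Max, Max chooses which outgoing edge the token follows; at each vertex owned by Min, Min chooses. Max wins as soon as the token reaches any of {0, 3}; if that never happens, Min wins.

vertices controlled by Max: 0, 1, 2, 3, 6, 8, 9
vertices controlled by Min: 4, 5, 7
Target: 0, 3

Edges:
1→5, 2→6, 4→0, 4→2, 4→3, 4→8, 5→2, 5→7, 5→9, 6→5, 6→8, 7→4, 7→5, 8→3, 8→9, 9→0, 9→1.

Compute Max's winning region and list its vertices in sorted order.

A0 = {0, 3}
A1: add {8, 9} — 8 (Max) has 8→3; 9 (Max) has 9→0.
A2: add {6} — 6 (Max) has 6→8.
A3: add {2} — 2 (Max) has 2→6.
A4: add {4} — 4 (Min): all of {0, 2, 3, 8} already in.
A5 = A4; e.g. 1 (Max) has no edge into A4. Fixed point.
Max's winning region = {0, 2, 3, 4, 6, 8, 9}.

0, 2, 3, 4, 6, 8, 9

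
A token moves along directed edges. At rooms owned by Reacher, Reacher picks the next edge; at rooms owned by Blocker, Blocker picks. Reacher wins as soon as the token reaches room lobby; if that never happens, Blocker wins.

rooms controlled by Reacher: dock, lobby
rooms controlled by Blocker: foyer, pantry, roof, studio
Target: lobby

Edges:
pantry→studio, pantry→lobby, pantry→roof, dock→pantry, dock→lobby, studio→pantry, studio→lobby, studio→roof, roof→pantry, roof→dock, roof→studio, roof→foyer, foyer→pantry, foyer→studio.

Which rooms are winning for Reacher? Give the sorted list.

dock, lobby

A0 = {lobby}
A1: add {dock} — dock (Reacher) has dock→lobby.
A2 = A1; e.g. pantry (Blocker) can still go to studio. Fixed point.
Reacher's winning region = {dock, lobby}.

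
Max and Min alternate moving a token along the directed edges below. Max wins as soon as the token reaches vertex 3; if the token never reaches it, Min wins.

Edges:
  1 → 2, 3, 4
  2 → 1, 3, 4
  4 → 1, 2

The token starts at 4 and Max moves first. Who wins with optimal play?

Track states (vertex, player-to-move).
A0 = {(3,Max), (3,Min)}
A1: add {(1,Max), (2,Max)}.
A2: add {(4,Min)}.
A3 = A2; e.g. (1,Min) stays out. (4,Max) never enters ⇒ Min avoids the target.

Min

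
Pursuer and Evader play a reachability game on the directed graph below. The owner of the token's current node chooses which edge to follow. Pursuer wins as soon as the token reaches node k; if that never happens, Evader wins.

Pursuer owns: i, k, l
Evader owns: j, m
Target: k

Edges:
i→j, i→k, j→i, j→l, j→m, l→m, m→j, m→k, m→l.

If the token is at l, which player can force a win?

Evader

A0 = {k}
A1: add {i} — i (Pursuer) has i→k.
A2 = A1; e.g. j (Evader) can still go to l. Fixed point.
l never enters the attractor, so Evader can avoid the target forever.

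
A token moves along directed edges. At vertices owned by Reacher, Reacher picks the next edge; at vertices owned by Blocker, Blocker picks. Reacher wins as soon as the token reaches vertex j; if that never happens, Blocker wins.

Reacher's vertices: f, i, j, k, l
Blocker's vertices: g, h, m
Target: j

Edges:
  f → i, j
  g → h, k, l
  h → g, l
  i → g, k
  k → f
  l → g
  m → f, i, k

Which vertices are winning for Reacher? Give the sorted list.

A0 = {j}
A1: add {f} — f (Reacher) has f→j.
A2: add {k} — k (Reacher) has k→f.
A3: add {i} — i (Reacher) has i→k.
A4: add {m} — m (Blocker): all of {f, i, k} already in.
A5 = A4; e.g. g (Blocker) can still go to h. Fixed point.
Reacher's winning region = {f, i, j, k, m}.

f, i, j, k, m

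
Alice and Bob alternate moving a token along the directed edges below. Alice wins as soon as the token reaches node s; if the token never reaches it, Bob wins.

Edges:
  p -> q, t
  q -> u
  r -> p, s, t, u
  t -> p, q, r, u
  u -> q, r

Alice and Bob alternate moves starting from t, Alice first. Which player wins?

Track states (vertex, player-to-move).
A0 = {(s,Alice), (s,Bob)}
A1: add {(r,Alice)}.
A2 = A1; e.g. (p,Alice) stays out. (t,Alice) never enters ⇒ Bob avoids the target.

Bob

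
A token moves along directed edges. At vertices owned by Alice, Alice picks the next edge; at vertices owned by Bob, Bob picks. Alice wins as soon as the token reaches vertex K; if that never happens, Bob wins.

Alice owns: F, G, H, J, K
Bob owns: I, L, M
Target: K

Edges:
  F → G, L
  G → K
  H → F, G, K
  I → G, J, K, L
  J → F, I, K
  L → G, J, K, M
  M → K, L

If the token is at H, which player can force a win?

Alice

A0 = {K}
A1: add {G, H, J} — G (Alice) has G→K; H (Alice) has H→K; J (Alice) has J→K.
H ∈ A1, so Alice can force the target.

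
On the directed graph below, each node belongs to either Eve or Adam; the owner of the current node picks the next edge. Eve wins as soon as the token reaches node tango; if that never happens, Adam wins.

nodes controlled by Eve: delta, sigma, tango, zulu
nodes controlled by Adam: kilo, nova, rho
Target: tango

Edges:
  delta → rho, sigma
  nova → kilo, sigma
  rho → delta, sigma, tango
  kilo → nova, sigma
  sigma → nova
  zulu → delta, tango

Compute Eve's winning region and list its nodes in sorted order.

tango, zulu

A0 = {tango}
A1: add {zulu} — zulu (Eve) has zulu→tango.
A2 = A1; e.g. delta (Eve) has no edge into A1. Fixed point.
Eve's winning region = {tango, zulu}.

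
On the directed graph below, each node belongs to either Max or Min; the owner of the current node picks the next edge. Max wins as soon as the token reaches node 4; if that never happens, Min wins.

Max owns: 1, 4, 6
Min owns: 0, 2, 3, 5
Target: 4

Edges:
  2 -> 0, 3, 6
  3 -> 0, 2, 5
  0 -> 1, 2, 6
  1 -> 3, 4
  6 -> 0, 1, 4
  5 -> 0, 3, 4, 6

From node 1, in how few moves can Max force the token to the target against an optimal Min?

1

A0 = {4}
A1: add {1, 6} — 1 (Max) has 1→4; 6 (Max) has 6→4.
A2 = A1; e.g. 0 (Min) can still go to 2. Fixed point.
1 enters the attractor at level 1, so Max can force the target in 1 move from there.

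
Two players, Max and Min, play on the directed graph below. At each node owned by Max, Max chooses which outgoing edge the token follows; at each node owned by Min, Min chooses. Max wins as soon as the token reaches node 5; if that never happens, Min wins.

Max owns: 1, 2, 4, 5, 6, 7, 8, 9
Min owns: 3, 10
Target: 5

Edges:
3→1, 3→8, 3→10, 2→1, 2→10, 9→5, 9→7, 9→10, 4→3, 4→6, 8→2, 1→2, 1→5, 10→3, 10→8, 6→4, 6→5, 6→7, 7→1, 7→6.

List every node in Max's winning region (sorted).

A0 = {5}
A1: add {1, 6, 9} — 1 (Max) has 1→5; 6 (Max) has 6→5; 9 (Max) has 9→5.
A2: add {2, 4, 7} — 2 (Max) has 2→1; 4 (Max) has 4→6; 7 (Max) has 7→1.
A3: add {8} — 8 (Max) has 8→2.
A4 = A3; e.g. 3 (Min) can still go to 10. Fixed point.
Max's winning region = {1, 2, 4, 5, 6, 7, 8, 9}.

1, 2, 4, 5, 6, 7, 8, 9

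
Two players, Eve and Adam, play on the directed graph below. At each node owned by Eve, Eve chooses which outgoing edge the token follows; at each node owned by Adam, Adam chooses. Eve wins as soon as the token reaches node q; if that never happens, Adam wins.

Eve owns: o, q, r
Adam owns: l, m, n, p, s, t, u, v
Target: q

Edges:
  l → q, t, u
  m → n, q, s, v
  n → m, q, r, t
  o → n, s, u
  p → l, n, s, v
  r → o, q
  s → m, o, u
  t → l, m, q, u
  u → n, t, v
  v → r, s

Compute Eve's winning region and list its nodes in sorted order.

q, r

A0 = {q}
A1: add {r} — r (Eve) has r→q.
A2 = A1; e.g. l (Adam) can still go to t. Fixed point.
Eve's winning region = {q, r}.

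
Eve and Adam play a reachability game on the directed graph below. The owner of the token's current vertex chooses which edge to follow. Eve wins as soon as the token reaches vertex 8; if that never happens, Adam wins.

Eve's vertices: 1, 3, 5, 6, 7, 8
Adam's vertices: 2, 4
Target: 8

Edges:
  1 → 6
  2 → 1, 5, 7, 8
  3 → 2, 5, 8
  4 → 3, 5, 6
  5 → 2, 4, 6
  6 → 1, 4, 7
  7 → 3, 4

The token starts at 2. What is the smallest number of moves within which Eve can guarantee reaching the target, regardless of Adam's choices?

5

A0 = {8}
A1: add {3} — 3 (Eve) has 3→8.
A2: add {7} — 7 (Eve) has 7→3.
A3: add {6} — 6 (Eve) has 6→7.
A4: add {1, 5} — 1 (Eve) has 1→6; 5 (Eve) has 5→6.
A5: add {2, 4} — 2 (Adam): all of {1, 5, 7, 8} already in; 4 (Adam): all of {3, 5, 6} already in.
A5 = all vertices. Fixed point.
2 enters the attractor at level 5, so Eve can force the target in 5 moves from there.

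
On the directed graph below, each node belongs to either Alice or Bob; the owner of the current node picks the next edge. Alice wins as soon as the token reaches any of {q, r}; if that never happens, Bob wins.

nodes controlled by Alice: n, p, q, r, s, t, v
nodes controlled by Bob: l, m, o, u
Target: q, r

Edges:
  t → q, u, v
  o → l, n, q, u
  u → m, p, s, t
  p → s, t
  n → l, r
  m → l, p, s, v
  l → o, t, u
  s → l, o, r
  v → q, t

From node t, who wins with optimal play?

Alice

A0 = {q, r}
A1: add {n, s, t, v} — n (Alice) has n→r; s (Alice) has s→r; t (Alice) has t→q; v (Alice) has v→q.
t ∈ A1, so Alice can force the target.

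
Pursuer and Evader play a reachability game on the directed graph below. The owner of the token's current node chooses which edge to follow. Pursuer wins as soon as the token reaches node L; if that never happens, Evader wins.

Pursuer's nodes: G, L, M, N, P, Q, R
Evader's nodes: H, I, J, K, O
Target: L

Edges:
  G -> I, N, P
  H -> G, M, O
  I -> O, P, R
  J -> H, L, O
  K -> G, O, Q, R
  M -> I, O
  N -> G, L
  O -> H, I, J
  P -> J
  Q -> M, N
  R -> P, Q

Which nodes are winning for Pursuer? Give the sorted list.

A0 = {L}
A1: add {N} — N (Pursuer) has N→L.
A2: add {G, Q} — G (Pursuer) has G→N; Q (Pursuer) has Q→N.
A3: add {R} — R (Pursuer) has R→Q.
A4 = A3; e.g. H (Evader) can still go to M. Fixed point.
Pursuer's winning region = {G, L, N, Q, R}.

G, L, N, Q, R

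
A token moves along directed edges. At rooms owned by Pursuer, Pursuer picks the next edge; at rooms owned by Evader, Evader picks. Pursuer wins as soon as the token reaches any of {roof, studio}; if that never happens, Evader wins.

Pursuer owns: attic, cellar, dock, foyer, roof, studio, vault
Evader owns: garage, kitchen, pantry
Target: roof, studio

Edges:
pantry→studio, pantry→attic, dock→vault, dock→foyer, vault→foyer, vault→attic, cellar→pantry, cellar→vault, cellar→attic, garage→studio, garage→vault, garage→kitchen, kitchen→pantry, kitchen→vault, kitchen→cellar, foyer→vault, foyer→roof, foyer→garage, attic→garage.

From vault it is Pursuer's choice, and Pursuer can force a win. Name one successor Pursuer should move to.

foyer

A0 = {roof, studio}
A1: add {foyer} — foyer (Pursuer) has foyer→roof.
A2: add {dock, vault} — dock (Pursuer) has dock→foyer; vault (Pursuer) has vault→foyer.
A3: add {cellar} — cellar (Pursuer) has cellar→vault.
A4 = A3; e.g. pantry (Evader) can still go to attic. Fixed point.
From vault, successor foyer is in the attractor (rank 1); the other successor attic is not.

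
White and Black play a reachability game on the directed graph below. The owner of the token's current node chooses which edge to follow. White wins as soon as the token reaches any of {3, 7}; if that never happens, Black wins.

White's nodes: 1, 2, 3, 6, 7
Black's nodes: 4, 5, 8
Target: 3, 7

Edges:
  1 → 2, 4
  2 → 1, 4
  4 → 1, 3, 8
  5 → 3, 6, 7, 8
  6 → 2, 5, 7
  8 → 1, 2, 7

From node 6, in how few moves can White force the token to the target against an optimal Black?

1

A0 = {3, 7}
A1: add {6} — 6 (White) has 6→7.
A2 = A1; e.g. 1 (White) has no edge into A1. Fixed point.
6 enters the attractor at level 1, so White can force the target in 1 move from there.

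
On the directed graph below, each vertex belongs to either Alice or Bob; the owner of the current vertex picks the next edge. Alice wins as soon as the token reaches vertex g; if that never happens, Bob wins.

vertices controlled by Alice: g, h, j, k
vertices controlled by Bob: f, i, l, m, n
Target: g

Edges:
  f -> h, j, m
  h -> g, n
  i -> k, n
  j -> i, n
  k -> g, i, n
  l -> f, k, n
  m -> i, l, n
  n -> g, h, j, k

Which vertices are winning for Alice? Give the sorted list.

g, h, k

A0 = {g}
A1: add {h, k} — h (Alice) has h→g; k (Alice) has k→g.
A2 = A1; e.g. f (Bob) can still go to j. Fixed point.
Alice's winning region = {g, h, k}.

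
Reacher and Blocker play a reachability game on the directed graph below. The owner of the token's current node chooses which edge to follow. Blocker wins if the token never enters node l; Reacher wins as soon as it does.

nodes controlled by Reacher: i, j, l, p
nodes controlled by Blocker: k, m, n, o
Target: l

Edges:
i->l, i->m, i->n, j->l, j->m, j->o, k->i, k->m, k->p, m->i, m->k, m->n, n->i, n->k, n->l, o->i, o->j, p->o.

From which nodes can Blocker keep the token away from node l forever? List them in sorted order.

k, m, n

A0 = {l}
A1: add {i, j} — i (Reacher) has i→l; j (Reacher) has j→l.
A2: add {o} — o (Blocker): all of {i, j} already in.
A3: add {p} — p (Reacher) has p→o.
A4 = A3; e.g. k (Blocker) can still go to m. Fixed point.
Reacher's attractor = {i, j, l, o, p}; Blocker avoids the target exactly from the complement.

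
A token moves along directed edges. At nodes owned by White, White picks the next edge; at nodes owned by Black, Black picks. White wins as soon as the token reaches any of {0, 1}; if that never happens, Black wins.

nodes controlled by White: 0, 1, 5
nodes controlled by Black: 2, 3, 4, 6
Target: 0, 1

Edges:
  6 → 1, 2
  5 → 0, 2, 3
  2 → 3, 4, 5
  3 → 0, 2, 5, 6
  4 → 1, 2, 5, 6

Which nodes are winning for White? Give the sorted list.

A0 = {0, 1}
A1: add {5} — 5 (White) has 5→0.
A2 = A1; e.g. 2 (Black) can still go to 3. Fixed point.
White's winning region = {0, 1, 5}.

0, 1, 5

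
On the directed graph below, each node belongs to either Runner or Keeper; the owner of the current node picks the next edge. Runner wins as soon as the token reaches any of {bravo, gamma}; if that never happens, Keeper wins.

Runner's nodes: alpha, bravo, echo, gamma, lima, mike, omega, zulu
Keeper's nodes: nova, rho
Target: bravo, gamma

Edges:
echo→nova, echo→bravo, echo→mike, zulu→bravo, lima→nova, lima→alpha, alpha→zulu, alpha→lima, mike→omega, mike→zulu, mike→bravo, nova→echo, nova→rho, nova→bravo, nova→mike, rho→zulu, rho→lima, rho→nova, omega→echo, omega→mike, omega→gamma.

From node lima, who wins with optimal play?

Runner

A0 = {bravo, gamma}
A1: add {echo, mike, omega, zulu} — echo (Runner) has echo→bravo; omega (Runner) has omega→gamma; zulu (Runner) has zulu→bravo; mike (Runner) has mike→bravo.
A2: add {alpha} — alpha (Runner) has alpha→zulu.
A3: add {lima} — lima (Runner) has lima→alpha.
A4 = A3; e.g. rho (Keeper) can still go to nova. Fixed point.
lima ∈ A3, so Runner can force the target.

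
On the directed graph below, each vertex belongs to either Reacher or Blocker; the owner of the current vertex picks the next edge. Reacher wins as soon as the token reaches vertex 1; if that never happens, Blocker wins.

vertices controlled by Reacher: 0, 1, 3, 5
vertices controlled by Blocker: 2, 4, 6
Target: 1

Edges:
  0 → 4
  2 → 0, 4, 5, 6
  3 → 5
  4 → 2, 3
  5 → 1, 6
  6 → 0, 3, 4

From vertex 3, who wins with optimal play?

Reacher

A0 = {1}
A1: add {5} — 5 (Reacher) has 5→1.
A2: add {3} — 3 (Reacher) has 3→5.
A3 = A2; e.g. 0 (Reacher) has no edge into A2. Fixed point.
3 ∈ A2, so Reacher can force the target.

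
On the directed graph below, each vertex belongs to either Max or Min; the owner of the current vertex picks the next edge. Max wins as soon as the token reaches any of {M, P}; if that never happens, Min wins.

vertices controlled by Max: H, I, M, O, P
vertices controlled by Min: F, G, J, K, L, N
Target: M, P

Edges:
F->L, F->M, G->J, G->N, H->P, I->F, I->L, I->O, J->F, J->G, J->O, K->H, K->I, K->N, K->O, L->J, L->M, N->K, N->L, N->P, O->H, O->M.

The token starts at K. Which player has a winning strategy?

Min

A0 = {M, P}
A1: add {H, O} — H (Max) has H→P; O (Max) has O→M.
A2: add {I} — I (Max) has I→O.
A3 = A2; e.g. F (Min) can still go to L. Fixed point.
K never enters the attractor, so Min can avoid the target forever.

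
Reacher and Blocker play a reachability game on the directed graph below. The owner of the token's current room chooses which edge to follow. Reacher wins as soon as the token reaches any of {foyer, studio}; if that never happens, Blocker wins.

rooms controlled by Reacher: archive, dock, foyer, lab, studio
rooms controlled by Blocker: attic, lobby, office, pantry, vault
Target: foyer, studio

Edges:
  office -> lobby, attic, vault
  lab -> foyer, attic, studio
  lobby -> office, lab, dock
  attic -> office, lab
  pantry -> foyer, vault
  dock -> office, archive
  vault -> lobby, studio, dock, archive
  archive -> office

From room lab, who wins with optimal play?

A0 = {foyer, studio}
A1: add {lab} — lab (Reacher) has lab→foyer.
A2 = A1; e.g. office (Blocker) can still go to lobby. Fixed point.
lab ∈ A1, so Reacher can force the target.

Reacher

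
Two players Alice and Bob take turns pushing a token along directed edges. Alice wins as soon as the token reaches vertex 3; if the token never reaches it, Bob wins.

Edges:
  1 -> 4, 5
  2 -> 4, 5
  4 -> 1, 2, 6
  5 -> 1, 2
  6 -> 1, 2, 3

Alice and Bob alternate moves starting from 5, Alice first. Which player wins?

Track states (vertex, player-to-move).
A0 = {(3,Alice), (3,Bob)}
A1: add {(6,Alice)}.
A2 = A1; e.g. (1,Alice) stays out. (5,Alice) never enters ⇒ Bob avoids the target.

Bob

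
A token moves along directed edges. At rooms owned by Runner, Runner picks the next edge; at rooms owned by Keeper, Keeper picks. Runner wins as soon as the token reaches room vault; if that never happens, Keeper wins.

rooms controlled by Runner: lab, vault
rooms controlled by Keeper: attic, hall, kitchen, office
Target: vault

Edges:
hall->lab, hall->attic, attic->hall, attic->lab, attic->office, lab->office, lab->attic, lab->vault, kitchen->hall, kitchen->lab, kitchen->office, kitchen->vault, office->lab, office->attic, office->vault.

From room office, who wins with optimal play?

Keeper

A0 = {vault}
A1: add {lab} — lab (Runner) has lab→vault.
A2 = A1; e.g. hall (Keeper) can still go to attic. Fixed point.
office never enters the attractor, so Keeper can avoid the target forever.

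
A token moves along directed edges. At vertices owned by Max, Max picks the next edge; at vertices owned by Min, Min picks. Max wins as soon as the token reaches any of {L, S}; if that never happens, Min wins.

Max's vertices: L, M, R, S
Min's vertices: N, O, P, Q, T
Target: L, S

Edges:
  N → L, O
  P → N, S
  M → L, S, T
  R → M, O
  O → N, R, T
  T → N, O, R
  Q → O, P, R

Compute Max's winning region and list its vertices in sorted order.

A0 = {L, S}
A1: add {M} — M (Max) has M→L.
A2: add {R} — R (Max) has R→M.
A3 = A2; e.g. N (Min) can still go to O. Fixed point.
Max's winning region = {L, M, R, S}.

L, M, R, S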